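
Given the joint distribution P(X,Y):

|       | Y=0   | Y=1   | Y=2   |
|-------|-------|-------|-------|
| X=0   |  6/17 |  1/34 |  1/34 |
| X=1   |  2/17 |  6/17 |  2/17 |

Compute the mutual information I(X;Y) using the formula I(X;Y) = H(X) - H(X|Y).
0.3399 bits

I(X;Y) = H(X) - H(X|Y)

Marginal of X (row sums):
  P(X=0) = 6/17 + 1/34 + 1/34 = 7/17
  P(X=1) = 2/17 + 6/17 + 2/17 = 10/17
H(X) = -[(7/17)·log₂(7/17) + (10/17)·log₂(10/17)]
  = 0.5271 + 0.4503 = 0.9774 bits

Marginal of Y (column sums):
  P(Y=0) = 6/17 + 2/17 = 8/17
  P(Y=1) = 1/34 + 6/17 = 13/34
  P(Y=2) = 1/34 + 2/17 = 5/34
H(X|Y) = Σ_y P(y)·H(X|Y=y):
  Y=0: P(Y=0) = 8/17, P(X|Y=0) = (3/4, 1/4) → H(X|Y=0) = 0.8113
  Y=1: P(Y=1) = 13/34, P(X|Y=1) = (1/13, 12/13) → H(X|Y=1) = 0.3912
  Y=2: P(Y=2) = 5/34, P(X|Y=2) = (1/5, 4/5) → H(X|Y=2) = 0.7219
H(X|Y) = (8/17)·0.8113 + (13/34)·0.3912 + (5/34)·0.7219 = 0.6375 bits

I(X;Y) = H(X) - H(X|Y) = 0.9774 - 0.6375 = 0.3399 bits

Cross-check via I(X;Y) = H(X) + H(Y) - H(X,Y): computing H(Y) from the column sums and H(X,Y) from the 6 cells in the same way gives H(Y) = 1.4488 bits and H(X,Y) = 2.0863 bits, so
I(X;Y) = 0.9774 + 1.4488 - 2.0863 = 0.3399 bits ✓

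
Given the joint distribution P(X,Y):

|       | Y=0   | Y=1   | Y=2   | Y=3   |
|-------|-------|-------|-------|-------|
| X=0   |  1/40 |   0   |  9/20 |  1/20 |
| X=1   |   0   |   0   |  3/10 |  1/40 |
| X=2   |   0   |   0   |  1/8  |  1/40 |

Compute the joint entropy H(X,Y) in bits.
2.0297 bits

H(X,Y) = -Σ_{x,y} P(x,y) log₂ P(x,y). Per-cell terms -P(x,y)·log₂P(x,y):
  X=0: 0.13305, 0.00000, 0.51840, 0.21610
  X=1: 0.00000, 0.00000, 0.52109, 0.13305
  X=2: 0.00000, 0.00000, 0.37500, 0.13305
  (cells with P = 0 contribute 0)
Sum of the 12 terms: H(X,Y) = 2.0297 bits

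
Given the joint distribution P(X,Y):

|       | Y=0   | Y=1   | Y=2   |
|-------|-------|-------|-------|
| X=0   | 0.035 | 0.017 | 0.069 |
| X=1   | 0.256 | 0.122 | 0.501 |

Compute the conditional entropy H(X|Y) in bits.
0.5322 bits

H(X|Y) = H(X,Y) - H(Y)

H(X,Y) = -Σ_{x,y} P(x,y) log₂ P(x,y). Per-cell terms -P(x,y)·log₂P(x,y):
  X=0: 0.16928, 0.09993, 0.26615
  X=1: 0.50324, 0.37028, 0.49956
Sum of the 6 terms: H(X,Y) = 1.9084 bits

Marginal of Y (column sums):
  P(Y=0) = 0.035 + 0.256 = 0.291
  P(Y=1) = 0.017 + 0.122 = 0.139
  P(Y=2) = 0.069 + 0.501 = 0.570
H(Y) = -[0.291·log₂(0.291) + 0.139·log₂(0.139) + 0.570·log₂(0.570)]
  = 0.51824 + 0.39571 + 0.46225 = 1.3762 bits

H(X|Y) = H(X,Y) - H(Y) = 1.9084 - 1.3762 = 0.5322 bits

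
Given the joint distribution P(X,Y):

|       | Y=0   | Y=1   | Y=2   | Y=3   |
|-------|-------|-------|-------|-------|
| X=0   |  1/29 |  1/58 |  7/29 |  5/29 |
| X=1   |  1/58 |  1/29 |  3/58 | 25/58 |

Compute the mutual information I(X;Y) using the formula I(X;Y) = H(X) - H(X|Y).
0.1837 bits

I(X;Y) = H(X) - H(X|Y)

Marginal of X (row sums):
  P(X=0) = 1/29 + 1/58 + 7/29 + 5/29 = 27/58
  P(X=1) = 1/58 + 1/29 + 3/58 + 25/58 = 31/58
H(X) = -[(27/58)·log₂(27/58) + (31/58)·log₂(31/58)]
  = 0.5135 + 0.4831 = 0.9966 bits

Marginal of Y (column sums):
  P(Y=0) = 1/29 + 1/58 = 3/58
  P(Y=1) = 1/58 + 1/29 = 3/58
  P(Y=2) = 7/29 + 3/58 = 17/58
  P(Y=3) = 5/29 + 25/58 = 35/58
H(X|Y) = Σ_y P(y)·H(X|Y=y):
  Y=0: P(Y=0) = 3/58, P(X|Y=0) = (2/3, 1/3) → H(X|Y=0) = 0.9183
  Y=1: P(Y=1) = 3/58, P(X|Y=1) = (1/3, 2/3) → H(X|Y=1) = 0.9183
  Y=2: P(Y=2) = 17/58, P(X|Y=2) = (14/17, 3/17) → H(X|Y=2) = 0.6723
  Y=3: P(Y=3) = 35/58, P(X|Y=3) = (2/7, 5/7) → H(X|Y=3) = 0.8631
H(X|Y) = (3/58)·0.9183 + (3/58)·0.9183 + (17/58)·0.6723 + (35/58)·0.8631 = 0.8129 bits

I(X;Y) = H(X) - H(X|Y) = 0.9966 - 0.8129 = 0.1837 bits

Cross-check via I(X;Y) = H(X) + H(Y) - H(X,Y): computing H(Y) from the column sums and H(X,Y) from the 8 cells in the same way gives H(Y) = 1.4007 bits and H(X,Y) = 2.2136 bits, so
I(X;Y) = 0.9966 + 1.4007 - 2.2136 = 0.1837 bits ✓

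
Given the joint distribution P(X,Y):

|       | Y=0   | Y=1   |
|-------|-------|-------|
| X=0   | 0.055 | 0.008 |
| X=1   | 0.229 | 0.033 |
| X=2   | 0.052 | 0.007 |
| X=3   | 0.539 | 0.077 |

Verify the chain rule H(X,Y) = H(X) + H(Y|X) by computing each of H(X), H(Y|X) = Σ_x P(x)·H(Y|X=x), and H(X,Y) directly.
H(X) = 1.4290 bits, H(Y|X) = 0.5435 bits, H(X,Y) = 1.9726 bits

Marginal of X (row sums):
  P(X=0) = 0.055 + 0.008 = 0.063
  P(X=1) = 0.229 + 0.033 = 0.262
  P(X=2) = 0.052 + 0.007 = 0.059
  P(X=3) = 0.539 + 0.077 = 0.616
H(X) = -[0.063·log₂(0.063) + 0.262·log₂(0.262) + 0.059·log₂(0.059) + 0.616·log₂(0.616)]
  = 0.251276 + 0.506279 + 0.240905 + 0.430583 = 1.4290 bits

H(Y|X) = Σ_x P(x)·H(Y|X=x):
  X=0: P(X=0) = 0.063, P(Y|X=0) = (55/63, 8/63) → H(Y|X=0) = 0.549109
  X=1: P(X=1) = 0.262, P(Y|X=1) = (229/262, 33/262) → H(Y|X=1) = 0.546237
  X=2: P(X=2) = 0.059, P(Y|X=2) = (52/59, 7/59) → H(Y|X=2) = 0.525451
  X=3: P(X=3) = 0.616, P(Y|X=3) = (7/8, 1/8) → H(Y|X=3) = 0.543564
H(Y|X) = 0.063·0.549109 + 0.262·0.546237 + 0.059·0.525451 + 0.616·0.543564 = 0.5435 bits

H(X,Y) = -Σ_{x,y} P(x,y) log₂ P(x,y). Per-cell terms -P(x,y)·log₂P(x,y):
  X=0: 0.230143, 0.055726
  X=1: 0.486987, 0.162406
  X=2: 0.221798, 0.050109
  X=3: 0.480595, 0.284823
Sum of the 8 terms: H(X,Y) = 1.9726 bits

Chain rule check:
  H(X) + H(Y|X) = 1.4290 + 0.5435 = 1.9725 bits
  H(X,Y) = 1.9726 bits
✓ Chain rule verified (Δ = 0.0001 is 4-dp rounding noise: each of the three values was rounded independently).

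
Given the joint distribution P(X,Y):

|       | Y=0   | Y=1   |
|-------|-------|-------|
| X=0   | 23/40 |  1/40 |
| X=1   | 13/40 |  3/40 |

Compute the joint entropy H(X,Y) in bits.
1.3994 bits

H(X,Y) = -Σ_{x,y} P(x,y) log₂ P(x,y). Per-cell terms -P(x,y)·log₂P(x,y):
  X=0: 0.4591, 0.1330
  X=1: 0.5270, 0.2803
Sum of the 4 terms: H(X,Y) = 1.3994 bits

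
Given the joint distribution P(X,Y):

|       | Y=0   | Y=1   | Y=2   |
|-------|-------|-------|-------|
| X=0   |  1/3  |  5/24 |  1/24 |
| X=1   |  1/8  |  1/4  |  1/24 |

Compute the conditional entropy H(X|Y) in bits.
0.9264 bits

H(X|Y) = H(X,Y) - H(Y)

H(X,Y) = -Σ_{x,y} P(x,y) log₂ P(x,y). Per-cell terms -P(x,y)·log₂P(x,y):
  X=0: 0.52832, 0.47147, 0.19104
  X=1: 0.37500, 0.50000, 0.19104
Sum of the 6 terms: H(X,Y) = 2.2569 bits

Marginal of Y (column sums):
  P(Y=0) = 1/3 + 1/8 = 11/24
  P(Y=1) = 5/24 + 1/4 = 11/24
  P(Y=2) = 1/24 + 1/24 = 1/12
H(Y) = -[(11/24)·log₂(11/24) + (11/24)·log₂(11/24) + (1/12)·log₂(1/12)]
  = 0.51587 + 0.51587 + 0.29875 = 1.3305 bits

H(X|Y) = H(X,Y) - H(Y) = 2.2569 - 1.3305 = 0.9264 bits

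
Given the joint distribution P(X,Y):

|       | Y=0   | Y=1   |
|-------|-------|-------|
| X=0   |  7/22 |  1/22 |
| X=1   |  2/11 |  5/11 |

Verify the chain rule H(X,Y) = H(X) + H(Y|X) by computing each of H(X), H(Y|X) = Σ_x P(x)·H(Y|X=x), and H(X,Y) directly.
H(X) = 0.9457 bits, H(Y|X) = 0.7469 bits, H(X,Y) = 1.6926 bits

Marginal of X (row sums):
  P(X=0) = 7/22 + 1/22 = 4/11
  P(X=1) = 2/11 + 5/11 = 7/11
H(X) = -[(4/11)·log₂(4/11) + (7/11)·log₂(7/11)]
  = 0.5307 + 0.4150 = 0.9457 bits

H(Y|X) = Σ_x P(x)·H(Y|X=x):
  X=0: P(X=0) = 4/11, P(Y|X=0) = (7/8, 1/8) → H(Y|X=0) = 0.5436
  X=1: P(X=1) = 7/11, P(Y|X=1) = (2/7, 5/7) → H(Y|X=1) = 0.8631
H(Y|X) = (4/11)·0.5436 + (7/11)·0.8631 = 0.7469 bits

H(X,Y) = -Σ_{x,y} P(x,y) log₂ P(x,y). Per-cell terms -P(x,y)·log₂P(x,y):
  X=0: 0.5257, 0.2027
  X=1: 0.4472, 0.5170
Sum of the 4 terms: H(X,Y) = 1.6926 bits

Chain rule check:
  H(X) + H(Y|X) = 0.9457 + 0.7469 = 1.6926 bits
  H(X,Y) = 1.6926 bits
✓ Chain rule verified.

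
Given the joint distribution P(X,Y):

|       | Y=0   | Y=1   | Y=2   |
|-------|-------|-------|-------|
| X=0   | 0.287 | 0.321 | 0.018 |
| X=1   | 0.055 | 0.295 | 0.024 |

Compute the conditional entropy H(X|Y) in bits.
0.8742 bits

H(X|Y) = H(X,Y) - H(Y)

H(X,Y) = -Σ_{x,y} P(x,y) log₂ P(x,y). Per-cell terms -P(x,y)·log₂P(x,y):
  X=0: 0.51685, 0.52623, 0.10433
  X=1: 0.23014, 0.51956, 0.12914
Sum of the 6 terms: H(X,Y) = 2.02625 bits

Marginal of Y (column sums):
  P(Y=0) = 0.287 + 0.055 = 0.342
  P(Y=1) = 0.321 + 0.295 = 0.616
  P(Y=2) = 0.018 + 0.024 = 0.042
H(Y) = -[0.342·log₂(0.342) + 0.616·log₂(0.616) + 0.042·log₂(0.042)]
  = 0.52939 + 0.43058 + 0.19209 = 1.15206 bits

H(X|Y) = H(X,Y) - H(Y) = 2.02625 - 1.15206 = 0.8742 bits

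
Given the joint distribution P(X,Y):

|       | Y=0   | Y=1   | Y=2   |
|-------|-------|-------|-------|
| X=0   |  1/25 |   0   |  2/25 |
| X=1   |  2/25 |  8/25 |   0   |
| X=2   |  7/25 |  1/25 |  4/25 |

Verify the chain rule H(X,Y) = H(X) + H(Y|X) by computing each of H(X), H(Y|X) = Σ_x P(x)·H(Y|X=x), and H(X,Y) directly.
H(X) = 1.4041 bits, H(Y|X) = 1.0137 bits, H(X,Y) = 2.4178 bits

Marginal of X (row sums):
  P(X=0) = 1/25 + 0 + 2/25 = 3/25
  P(X=1) = 2/25 + 8/25 + 0 = 2/5
  P(X=2) = 7/25 + 1/25 + 4/25 = 12/25
H(X) = -[(3/25)·log₂(3/25) + (2/5)·log₂(2/5) + (12/25)·log₂(12/25)]
  = 0.36707 + 0.52877 + 0.50827 = 1.4041 bits

H(Y|X) = Σ_x P(x)·H(Y|X=x):
  X=0: P(X=0) = 3/25, P(Y|X=0) = (1/3, 0, 2/3) → H(Y|X=0) = 0.91830
  X=1: P(X=1) = 2/5, P(Y|X=1) = (1/5, 4/5, 0) → H(Y|X=1) = 0.72193
  X=2: P(X=2) = 12/25, P(Y|X=2) = (7/12, 1/12, 1/3) → H(Y|X=2) = 1.28067
H(Y|X) = (3/25)·0.91830 + (2/5)·0.72193 + (12/25)·1.28067 = 1.0137 bits

H(X,Y) = -Σ_{x,y} P(x,y) log₂ P(x,y). Per-cell terms -P(x,y)·log₂P(x,y):
  X=0: 0.18575, 0.00000, 0.29151
  X=1: 0.29151, 0.52603, 0.00000
  X=2: 0.51422, 0.18575, 0.42302
  (cells with P = 0 contribute 0)
Sum of the 9 terms: H(X,Y) = 2.4178 bits

Chain rule check:
  H(X) + H(Y|X) = 1.4041 + 1.0137 = 2.4178 bits
  H(X,Y) = 2.4178 bits
✓ Chain rule verified.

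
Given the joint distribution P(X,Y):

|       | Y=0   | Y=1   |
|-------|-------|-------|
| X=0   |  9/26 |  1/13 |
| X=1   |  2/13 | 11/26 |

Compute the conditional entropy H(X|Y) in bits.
0.7549 bits

H(X|Y) = H(X,Y) - H(Y)

H(X,Y) = -Σ_{x,y} P(x,y) log₂ P(x,y). Per-cell terms -P(x,y)·log₂P(x,y):
  X=0: 0.5298, 0.2846
  X=1: 0.4155, 0.5250
Sum of the 4 terms: H(X,Y) = 1.7549 bits

Marginal of Y (column sums):
  P(Y=0) = 9/26 + 2/13 = 1/2
  P(Y=1) = 1/13 + 11/26 = 1/2
H(Y) = -[(1/2)·log₂(1/2) + (1/2)·log₂(1/2)]
  = 0.5000 + 0.5000 = 1.0000 bits

H(X|Y) = H(X,Y) - H(Y) = 1.7549 - 1.0000 = 0.7549 bits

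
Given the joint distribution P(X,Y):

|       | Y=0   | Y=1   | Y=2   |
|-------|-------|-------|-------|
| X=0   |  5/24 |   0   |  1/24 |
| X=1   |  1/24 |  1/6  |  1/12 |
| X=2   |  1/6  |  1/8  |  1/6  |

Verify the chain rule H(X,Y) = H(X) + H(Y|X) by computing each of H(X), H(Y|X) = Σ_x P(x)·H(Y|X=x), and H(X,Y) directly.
H(X) = 1.5343 bits, H(Y|X) = 1.2854 bits, H(X,Y) = 2.8198 bits

Marginal of X (row sums):
  P(X=0) = 5/24 + 0 + 1/24 = 1/4
  P(X=1) = 1/24 + 1/6 + 1/12 = 7/24
  P(X=2) = 1/6 + 1/8 + 1/6 = 11/24
H(X) = -[(1/4)·log₂(1/4) + (7/24)·log₂(7/24) + (11/24)·log₂(11/24)]
  = 0.50000 + 0.51847 + 0.51587 = 1.5343 bits

H(Y|X) = Σ_x P(x)·H(Y|X=x):
  X=0: P(X=0) = 1/4, P(Y|X=0) = (5/6, 0, 1/6) → H(Y|X=0) = 0.65002
  X=1: P(X=1) = 7/24, P(Y|X=1) = (1/7, 4/7, 2/7) → H(Y|X=1) = 1.37878
  X=2: P(X=2) = 11/24, P(Y|X=2) = (4/11, 3/11, 4/11) → H(Y|X=2) = 1.57262
H(Y|X) = (1/4)·0.65002 + (7/24)·1.37878 + (11/24)·1.57262 = 1.2854 bits

H(X,Y) = -Σ_{x,y} P(x,y) log₂ P(x,y). Per-cell terms -P(x,y)·log₂P(x,y):
  X=0: 0.47147, 0.00000, 0.19104
  X=1: 0.19104, 0.43083, 0.29875
  X=2: 0.43083, 0.37500, 0.43083
  (cells with P = 0 contribute 0)
Sum of the 9 terms: H(X,Y) = 2.8198 bits

Chain rule check:
  H(X) + H(Y|X) = 1.5343 + 1.2854 = 2.8197 bits
  H(X,Y) = 2.8198 bits
✓ Chain rule verified (Δ = 0.0001 is 4-dp rounding noise: each of the three values was rounded independently).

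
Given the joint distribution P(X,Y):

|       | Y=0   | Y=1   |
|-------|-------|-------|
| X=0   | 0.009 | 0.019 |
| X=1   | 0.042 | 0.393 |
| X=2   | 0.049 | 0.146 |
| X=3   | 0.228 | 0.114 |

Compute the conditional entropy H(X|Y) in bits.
1.4405 bits

H(X|Y) = H(X,Y) - H(Y)

H(X,Y) = -Σ_{x,y} P(x,y) log₂ P(x,y). Per-cell terms -P(x,y)·log₂P(x,y):
  X=0: 0.06116, 0.10864
  X=1: 0.19209, 0.52953
  X=2: 0.21320, 0.40529
  X=3: 0.48630, 0.35715
Sum of the 8 terms: H(X,Y) = 2.3534 bits

Marginal of Y (column sums):
  P(Y=0) = 0.009 + 0.042 + 0.049 + 0.228 = 0.328
  P(Y=1) = 0.019 + 0.393 + 0.146 + 0.114 = 0.672
H(Y) = -[0.328·log₂(0.328) + 0.672·log₂(0.672)]
  = 0.52750 + 0.38537 = 0.9129 bits

H(X|Y) = H(X,Y) - H(Y) = 2.3534 - 0.9129 = 1.4405 bits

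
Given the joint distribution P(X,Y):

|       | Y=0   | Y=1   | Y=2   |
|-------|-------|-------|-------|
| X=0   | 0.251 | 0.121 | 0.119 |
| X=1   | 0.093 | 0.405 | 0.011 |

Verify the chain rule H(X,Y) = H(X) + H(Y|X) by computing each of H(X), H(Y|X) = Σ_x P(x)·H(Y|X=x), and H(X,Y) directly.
H(X) = 0.9998 bits, H(Y|X) = 1.1533 bits, H(X,Y) = 2.1530 bits

Marginal of X (row sums):
  P(X=0) = 0.251 + 0.121 + 0.119 = 0.491
  P(X=1) = 0.093 + 0.405 + 0.011 = 0.509
H(X) = -[0.491·log₂(0.491) + 0.509·log₂(0.509)]
  = 0.503867 + 0.495900 = 0.9998 bits

H(Y|X) = Σ_x P(x)·H(Y|X=x):
  X=0: P(X=0) = 0.491, P(Y|X=0) = (251/491, 121/491, 119/491) → H(Y|X=0) = 1.488412
  X=1: P(X=1) = 0.509, P(Y|X=1) = (93/509, 405/509, 11/509) → H(Y|X=1) = 0.829998
H(Y|X) = 0.491·1.488412 + 0.509·0.829998 = 1.1533 bits

H(X,Y) = -Σ_{x,y} P(x,y) log₂ P(x,y). Per-cell terms -P(x,y)·log₂P(x,y):
  X=0: 0.500554, 0.368677, 0.365445
  X=1: 0.318676, 0.528123, 0.071570
Sum of the 6 terms: H(X,Y) = 2.1530 bits

Chain rule check:
  H(X) + H(Y|X) = 0.9998 + 1.1533 = 2.1531 bits
  H(X,Y) = 2.1530 bits
✓ Chain rule verified (Δ = 0.0001 is 4-dp rounding noise: each of the three values was rounded independently).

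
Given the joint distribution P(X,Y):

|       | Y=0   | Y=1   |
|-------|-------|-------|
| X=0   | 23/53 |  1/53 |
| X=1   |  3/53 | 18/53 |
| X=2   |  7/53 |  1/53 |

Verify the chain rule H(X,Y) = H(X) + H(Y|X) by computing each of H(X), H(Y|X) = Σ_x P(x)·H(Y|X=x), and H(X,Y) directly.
H(X) = 1.4585 bits, H(Y|X) = 0.4296 bits, H(X,Y) = 1.8882 bits

Marginal of X (row sums):
  P(X=0) = 23/53 + 1/53 = 24/53
  P(X=1) = 3/53 + 18/53 = 21/53
  P(X=2) = 7/53 + 1/53 = 8/53
H(X) = -[(24/53)·log₂(24/53) + (21/53)·log₂(21/53) + (8/53)·log₂(8/53)]
  = 0.51757 + 0.52920 + 0.41176 = 1.4585 bits

H(Y|X) = Σ_x P(x)·H(Y|X=x):
  X=0: P(X=0) = 24/53, P(Y|X=0) = (23/24, 1/24) → H(Y|X=0) = 0.24988
  X=1: P(X=1) = 21/53, P(Y|X=1) = (1/7, 6/7) → H(Y|X=1) = 0.59167
  X=2: P(X=2) = 8/53, P(Y|X=2) = (7/8, 1/8) → H(Y|X=2) = 0.54356
H(Y|X) = (24/53)·0.24988 + (21/53)·0.59167 + (8/53)·0.54356 = 0.4296 bits

H(X,Y) = -Σ_{x,y} P(x,y) log₂ P(x,y). Per-cell terms -P(x,y)·log₂P(x,y):
  X=0: 0.52265, 0.10807
  X=1: 0.23451, 0.52913
  X=2: 0.38574, 0.10807
Sum of the 6 terms: H(X,Y) = 1.8882 bits

Chain rule check:
  H(X) + H(Y|X) = 1.4585 + 0.4296 = 1.8881 bits
  H(X,Y) = 1.8882 bits
✓ Chain rule verified (Δ = 0.0001 is 4-dp rounding noise: each of the three values was rounded independently).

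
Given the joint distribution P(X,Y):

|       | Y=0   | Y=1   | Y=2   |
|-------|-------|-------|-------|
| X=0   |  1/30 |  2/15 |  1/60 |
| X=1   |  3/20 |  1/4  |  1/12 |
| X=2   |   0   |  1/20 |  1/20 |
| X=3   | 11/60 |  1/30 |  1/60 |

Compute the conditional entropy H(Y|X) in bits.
1.2240 bits

H(Y|X) = H(X,Y) - H(X)

H(X,Y) = -Σ_{x,y} P(x,y) log₂ P(x,y). Per-cell terms -P(x,y)·log₂P(x,y):
  X=0: 0.163563, 0.387585, 0.098448
  X=1: 0.410545, 0.500000, 0.298747
  X=2: 0.000000, 0.216096, 0.216096
  X=3: 0.448701, 0.163563, 0.098448
  (cells with P = 0 contribute 0)
Sum of the 12 terms: H(X,Y) = 3.00179 bits

Marginal of X (row sums):
  P(X=0) = 1/30 + 2/15 + 1/60 = 11/60
  P(X=1) = 3/20 + 1/4 + 1/12 = 29/60
  P(X=2) = 0 + 1/20 + 1/20 = 1/10
  P(X=3) = 11/60 + 1/30 + 1/60 = 7/30
H(X) = -[(11/60)·log₂(11/60) + (29/60)·log₂(29/60) + (1/10)·log₂(1/10) + (7/30)·log₂(7/30)]
  = 0.448701 + 0.506973 + 0.332193 + 0.489892 = 1.77776 bits

H(Y|X) = H(X,Y) - H(X) = 3.00179 - 1.77776 = 1.2240 bits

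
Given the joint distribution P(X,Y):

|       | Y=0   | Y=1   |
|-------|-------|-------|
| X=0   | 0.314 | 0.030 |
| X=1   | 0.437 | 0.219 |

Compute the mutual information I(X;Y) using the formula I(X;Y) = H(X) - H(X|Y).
0.0600 bits

I(X;Y) = H(X) - H(X|Y)

Marginal of X (row sums):
  P(X=0) = 0.314 + 0.030 = 0.344
  P(X=1) = 0.437 + 0.219 = 0.656
H(X) = -[0.344·log₂(0.344) + 0.656·log₂(0.656)]
  = 0.529595 + 0.399000 = 0.928595 bits

Marginal of Y (column sums):
  P(Y=0) = 0.314 + 0.437 = 0.751
  P(Y=1) = 0.030 + 0.219 = 0.249
H(X|Y) = Σ_y P(y)·H(X|Y=y):
  Y=0: P(Y=0) = 0.751, P(X|Y=0) = (314/751, 437/751) → H(X|Y=0) = 0.980563
  Y=1: P(Y=1) = 0.249, P(X|Y=1) = (10/83, 73/83) → H(X|Y=1) = 0.530745
H(X|Y) = 0.751·0.980563 + 0.249·0.530745 = 0.868558 bits

I(X;Y) = H(X) - H(X|Y) = 0.928595 - 0.868558 = 0.0600 bits

Cross-check via I(X;Y) = H(X) + H(Y) - H(X,Y): computing H(Y) from the column sums and H(X,Y) from the 4 cells in the same way gives H(Y) = 0.809689 bits and H(X,Y) = 1.678247 bits, so
I(X;Y) = 0.928595 + 0.809689 - 1.678247 = 0.0600 bits ✓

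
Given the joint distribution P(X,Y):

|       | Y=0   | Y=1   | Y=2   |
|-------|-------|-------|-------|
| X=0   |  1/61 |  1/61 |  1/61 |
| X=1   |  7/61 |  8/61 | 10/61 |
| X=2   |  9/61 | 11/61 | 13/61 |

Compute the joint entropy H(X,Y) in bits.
2.7904 bits

H(X,Y) = -Σ_{x,y} P(x,y) log₂ P(x,y). Per-cell terms -P(x,y)·log₂P(x,y):
  X=0: 0.09723, 0.09723, 0.09723
  X=1: 0.35842, 0.38436, 0.42767
  X=2: 0.40733, 0.44565, 0.47531
Sum of the 9 terms: H(X,Y) = 2.7904 bits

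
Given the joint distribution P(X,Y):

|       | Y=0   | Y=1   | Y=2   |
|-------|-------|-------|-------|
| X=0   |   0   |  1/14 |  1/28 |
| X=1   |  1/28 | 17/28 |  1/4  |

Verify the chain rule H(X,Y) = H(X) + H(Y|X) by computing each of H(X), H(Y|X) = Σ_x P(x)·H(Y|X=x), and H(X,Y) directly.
H(X) = 0.4912 bits, H(Y|X) = 1.0612 bits, H(X,Y) = 1.5524 bits

Marginal of X (row sums):
  P(X=0) = 0 + 1/14 + 1/28 = 3/28
  P(X=1) = 1/28 + 17/28 + 1/4 = 25/28
H(X) = -[(3/28)·log₂(3/28) + (25/28)·log₂(25/28)]
  = 0.34526 + 0.14598 = 0.4912 bits

H(Y|X) = Σ_x P(x)·H(Y|X=x):
  X=0: P(X=0) = 3/28, P(Y|X=0) = (0, 2/3, 1/3) → H(Y|X=0) = 0.91830
  X=1: P(X=1) = 25/28, P(Y|X=1) = (1/25, 17/25, 7/25) → H(Y|X=1) = 1.07832
H(Y|X) = (3/28)·0.91830 + (25/28)·1.07832 = 1.0612 bits

H(X,Y) = -Σ_{x,y} P(x,y) log₂ P(x,y). Per-cell terms -P(x,y)·log₂P(x,y):
  X=0: 0.00000, 0.27195, 0.17169
  X=1: 0.17169, 0.43708, 0.50000
  (cells with P = 0 contribute 0)
Sum of the 6 terms: H(X,Y) = 1.5524 bits

Chain rule check:
  H(X) + H(Y|X) = 0.4912 + 1.0612 = 1.5524 bits
  H(X,Y) = 1.5524 bits
✓ Chain rule verified.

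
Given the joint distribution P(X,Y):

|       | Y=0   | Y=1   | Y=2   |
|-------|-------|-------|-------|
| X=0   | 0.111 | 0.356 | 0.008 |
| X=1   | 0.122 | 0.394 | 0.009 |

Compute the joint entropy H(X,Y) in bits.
1.8991 bits

H(X,Y) = -Σ_{x,y} P(x,y) log₂ P(x,y). Per-cell terms -P(x,y)·log₂P(x,y):
  X=0: 0.3520, 0.5305, 0.0557
  X=1: 0.3703, 0.5294, 0.0612
Sum of the 6 terms: H(X,Y) = 1.8991 bits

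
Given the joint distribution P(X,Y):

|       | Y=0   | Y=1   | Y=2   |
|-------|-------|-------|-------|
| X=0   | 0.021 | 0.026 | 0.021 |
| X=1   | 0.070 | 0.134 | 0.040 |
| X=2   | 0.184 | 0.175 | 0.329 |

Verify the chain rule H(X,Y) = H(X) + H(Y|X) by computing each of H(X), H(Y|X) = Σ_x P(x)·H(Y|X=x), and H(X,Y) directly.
H(X) = 1.1315 bits, H(Y|X) = 1.4995 bits, H(X,Y) = 2.6309 bits

Marginal of X (row sums):
  P(X=0) = 0.021 + 0.026 + 0.021 = 0.068
  P(X=1) = 0.070 + 0.134 + 0.040 = 0.244
  P(X=2) = 0.184 + 0.175 + 0.329 = 0.688
H(X) = -[0.068·log₂(0.068) + 0.244·log₂(0.244) + 0.688·log₂(0.688)]
  = 0.26373 + 0.49655 + 0.37119 = 1.1315 bits

H(Y|X) = Σ_x P(x)·H(Y|X=x):
  X=0: P(X=0) = 0.068, P(Y|X=0) = (21/68, 13/34, 21/68) → H(Y|X=0) = 1.57733
  X=1: P(X=1) = 0.244, P(Y|X=1) = (35/122, 67/122, 10/61) → H(Y|X=1) = 1.41933
  X=2: P(X=2) = 0.688, P(Y|X=2) = (23/86, 175/688, 329/688) → H(Y|X=2) = 1.52019
H(Y|X) = 0.068·1.57733 + 0.244·1.41933 + 0.688·1.52019 = 1.4995 bits

H(X,Y) = -Σ_{x,y} P(x,y) log₂ P(x,y). Per-cell terms -P(x,y)·log₂P(x,y):
  X=0: 0.11704, 0.13690, 0.11704
  X=1: 0.26856, 0.38856, 0.18575
  X=2: 0.44937, 0.44005, 0.52766
Sum of the 9 terms: H(X,Y) = 2.6309 bits

Chain rule check:
  H(X) + H(Y|X) = 1.1315 + 1.4995 = 2.6310 bits
  H(X,Y) = 2.6309 bits
✓ Chain rule verified (Δ = 0.0001 is 4-dp rounding noise: each of the three values was rounded independently).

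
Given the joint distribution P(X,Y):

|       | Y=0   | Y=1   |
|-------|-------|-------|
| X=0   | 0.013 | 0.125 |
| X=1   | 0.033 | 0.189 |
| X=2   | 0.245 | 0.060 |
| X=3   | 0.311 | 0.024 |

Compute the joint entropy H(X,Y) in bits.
2.4670 bits

H(X,Y) = -Σ_{x,y} P(x,y) log₂ P(x,y). Per-cell terms -P(x,y)·log₂P(x,y):
  X=0: 0.08145, 0.37500
  X=1: 0.16241, 0.45427
  X=2: 0.49714, 0.24353
  X=3: 0.52404, 0.12914
Sum of the 8 terms: H(X,Y) = 2.4670 bits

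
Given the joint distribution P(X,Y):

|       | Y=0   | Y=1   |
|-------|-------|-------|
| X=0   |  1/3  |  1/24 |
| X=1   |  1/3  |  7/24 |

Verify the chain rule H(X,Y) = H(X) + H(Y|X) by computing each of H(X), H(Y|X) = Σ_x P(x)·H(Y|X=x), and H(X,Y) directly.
H(X) = 0.9544 bits, H(Y|X) = 0.8117 bits, H(X,Y) = 1.7662 bits

Marginal of X (row sums):
  P(X=0) = 1/3 + 1/24 = 3/8
  P(X=1) = 1/3 + 7/24 = 5/8
H(X) = -[(3/8)·log₂(3/8) + (5/8)·log₂(5/8)]
  = 0.530639 + 0.423795 = 0.9544 bits

H(Y|X) = Σ_x P(x)·H(Y|X=x):
  X=0: P(X=0) = 3/8, P(Y|X=0) = (8/9, 1/9) → H(Y|X=0) = 0.503258
  X=1: P(X=1) = 5/8, P(Y|X=1) = (8/15, 7/15) → H(Y|X=1) = 0.996792
H(Y|X) = (3/8)·0.503258 + (5/8)·0.996792 = 0.8117 bits

H(X,Y) = -Σ_{x,y} P(x,y) log₂ P(x,y). Per-cell terms -P(x,y)·log₂P(x,y):
  X=0: 0.528321, 0.191040
  X=1: 0.528321, 0.518469
Sum of the 4 terms: H(X,Y) = 1.7662 bits

Chain rule check:
  H(X) + H(Y|X) = 0.9544 + 0.8117 = 1.7661 bits
  H(X,Y) = 1.7662 bits
✓ Chain rule verified (Δ = 0.0001 is 4-dp rounding noise: each of the three values was rounded independently).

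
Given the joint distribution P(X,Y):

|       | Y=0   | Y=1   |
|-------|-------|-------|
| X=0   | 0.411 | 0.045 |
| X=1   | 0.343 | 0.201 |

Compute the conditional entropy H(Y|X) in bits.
0.7289 bits

H(Y|X) = H(X,Y) - H(X)

H(X,Y) = -Σ_{x,y} P(x,y) log₂ P(x,y). Per-cell terms -P(x,y)·log₂P(x,y):
  X=0: 0.5272, 0.2013
  X=1: 0.5295, 0.4653
Sum of the 4 terms: H(X,Y) = 1.7233 bits

Marginal of X (row sums):
  P(X=0) = 0.411 + 0.045 = 0.456
  P(X=1) = 0.343 + 0.201 = 0.544
H(X) = -[0.456·log₂(0.456) + 0.544·log₂(0.544)]
  = 0.5166 + 0.4778 = 0.9944 bits

H(Y|X) = H(X,Y) - H(X) = 1.7233 - 0.9944 = 0.7289 bits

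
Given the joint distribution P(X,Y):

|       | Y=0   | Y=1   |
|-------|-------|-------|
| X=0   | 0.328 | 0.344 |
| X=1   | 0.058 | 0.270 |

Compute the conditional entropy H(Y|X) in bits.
0.8925 bits

H(Y|X) = H(X,Y) - H(X)

H(X,Y) = -Σ_{x,y} P(x,y) log₂ P(x,y). Per-cell terms -P(x,y)·log₂P(x,y):
  X=0: 0.5275, 0.5296
  X=1: 0.2383, 0.5100
Sum of the 4 terms: H(X,Y) = 1.8054 bits

Marginal of X (row sums):
  P(X=0) = 0.328 + 0.344 = 0.672
  P(X=1) = 0.058 + 0.270 = 0.328
H(X) = -[0.672·log₂(0.672) + 0.328·log₂(0.328)]
  = 0.3854 + 0.5275 = 0.9129 bits

H(Y|X) = H(X,Y) - H(X) = 1.8054 - 0.9129 = 0.8925 bits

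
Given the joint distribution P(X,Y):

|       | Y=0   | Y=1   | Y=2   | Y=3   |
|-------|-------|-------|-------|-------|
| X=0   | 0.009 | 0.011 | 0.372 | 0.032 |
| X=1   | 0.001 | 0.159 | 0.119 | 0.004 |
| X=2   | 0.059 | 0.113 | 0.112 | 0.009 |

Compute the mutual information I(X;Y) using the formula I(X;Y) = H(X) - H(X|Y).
0.3194 bits

I(X;Y) = H(X) - H(X|Y)

Marginal of X (row sums):
  P(X=0) = 0.009 + 0.011 + 0.372 + 0.032 = 0.424
  P(X=1) = 0.001 + 0.159 + 0.119 + 0.004 = 0.283
  P(X=2) = 0.059 + 0.113 + 0.112 + 0.009 = 0.293
H(X) = -[0.424·log₂(0.424) + 0.283·log₂(0.283) + 0.293·log₂(0.293)]
  = 0.524854 + 0.515379 + 0.518911 = 1.559144 bits

Marginal of Y (column sums):
  P(Y=0) = 0.009 + 0.001 + 0.059 = 0.069
  P(Y=1) = 0.011 + 0.159 + 0.113 = 0.283
  P(Y=2) = 0.372 + 0.119 + 0.112 = 0.603
  P(Y=3) = 0.032 + 0.004 + 0.009 = 0.045
H(X|Y) = Σ_y P(y)·H(X|Y=y):
  Y=0: P(Y=0) = 0.069, P(X|Y=0) = (3/23, 1/69, 59/69) → H(X|Y=0) = 0.664970
  Y=1: P(Y=1) = 0.283, P(X|Y=1) = (11/283, 159/283, 113/283) → H(X|Y=1) = 1.178289
  Y=2: P(Y=2) = 0.603, P(X|Y=2) = (124/201, 119/603, 112/603) → H(X|Y=2) = 1.343022
  Y=3: P(Y=3) = 0.045, P(X|Y=3) = (32/45, 4/45, 1/5) → H(X|Y=3) = 1.124535
H(X|Y) = 0.069·0.664970 + 0.283·1.178289 + 0.603·1.343022 + 0.045·1.124535 = 1.239785 bits

I(X;Y) = H(X) - H(X|Y) = 1.559144 - 1.239785 = 0.3194 bits

Cross-check via I(X;Y) = H(X) + H(Y) - H(X,Y): computing H(Y) from the column sums and H(X,Y) from the 12 cells in the same way gives H(Y) = 1.422908 bits and H(X,Y) = 2.662693 bits, so
I(X;Y) = 1.559144 + 1.422908 - 2.662693 = 0.3194 bits ✓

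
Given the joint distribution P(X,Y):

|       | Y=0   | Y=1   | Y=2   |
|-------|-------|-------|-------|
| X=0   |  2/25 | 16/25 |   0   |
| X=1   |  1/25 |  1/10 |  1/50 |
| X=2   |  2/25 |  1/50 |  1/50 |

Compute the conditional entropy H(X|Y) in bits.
0.9006 bits

H(X|Y) = H(X,Y) - H(Y)

H(X,Y) = -Σ_{x,y} P(x,y) log₂ P(x,y). Per-cell terms -P(x,y)·log₂P(x,y):
  X=0: 0.291508, 0.412068, 0.000000
  X=1: 0.185754, 0.332193, 0.112877
  X=2: 0.291508, 0.112877, 0.112877
  (cells with P = 0 contribute 0)
Sum of the 9 terms: H(X,Y) = 1.85166 bits

Marginal of Y (column sums):
  P(Y=0) = 2/25 + 1/25 + 2/25 = 1/5
  P(Y=1) = 16/25 + 1/10 + 1/50 = 19/25
  P(Y=2) = 0 + 1/50 + 1/50 = 1/25
H(Y) = -[(1/5)·log₂(1/5) + (19/25)·log₂(19/25) + (1/25)·log₂(1/25)]
  = 0.464386 + 0.300906 + 0.185754 = 0.95105 bits

H(X|Y) = H(X,Y) - H(Y) = 1.85166 - 0.95105 = 0.9006 bits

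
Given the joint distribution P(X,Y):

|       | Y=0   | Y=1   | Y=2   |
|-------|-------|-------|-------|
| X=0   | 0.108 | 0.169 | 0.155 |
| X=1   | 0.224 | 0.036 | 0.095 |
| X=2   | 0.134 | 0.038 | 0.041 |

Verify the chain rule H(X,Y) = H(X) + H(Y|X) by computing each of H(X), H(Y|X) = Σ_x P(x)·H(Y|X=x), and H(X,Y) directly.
H(X) = 1.5287 bits, H(Y|X) = 1.4039 bits, H(X,Y) = 2.9327 bits

Marginal of X (row sums):
  P(X=0) = 0.108 + 0.169 + 0.155 = 0.432
  P(X=1) = 0.224 + 0.036 + 0.095 = 0.355
  P(X=2) = 0.134 + 0.038 + 0.041 = 0.213
H(X) = -[0.432·log₂(0.432) + 0.355·log₂(0.355) + 0.213·log₂(0.213)]
  = 0.52311 + 0.53041 + 0.47522 = 1.5287 bits

H(Y|X) = Σ_x P(x)·H(Y|X=x):
  X=0: P(X=0) = 0.432, P(Y|X=0) = (1/4, 169/432, 155/432) → H(Y|X=0) = 1.56027
  X=1: P(X=1) = 0.355, P(Y|X=1) = (224/355, 36/355, 19/71) → H(Y|X=1) = 1.26294
  X=2: P(X=2) = 0.213, P(Y|X=2) = (134/213, 38/213, 41/213) → H(Y|X=2) = 1.32186
H(Y|X) = 0.432·1.56027 + 0.355·1.26294 + 0.213·1.32186 = 1.4039 bits

H(X,Y) = -Σ_{x,y} P(x,y) log₂ P(x,y). Per-cell terms -P(x,y)·log₂P(x,y):
  X=0: 0.34678, 0.43347, 0.41690
  X=1: 0.48349, 0.17265, 0.32261
  X=2: 0.38856, 0.17928, 0.18894
Sum of the 9 terms: H(X,Y) = 2.9327 bits

Chain rule check:
  H(X) + H(Y|X) = 1.5287 + 1.4039 = 2.9326 bits
  H(X,Y) = 2.9327 bits
✓ Chain rule verified (Δ = 0.0001 is 4-dp rounding noise: each of the three values was rounded independently).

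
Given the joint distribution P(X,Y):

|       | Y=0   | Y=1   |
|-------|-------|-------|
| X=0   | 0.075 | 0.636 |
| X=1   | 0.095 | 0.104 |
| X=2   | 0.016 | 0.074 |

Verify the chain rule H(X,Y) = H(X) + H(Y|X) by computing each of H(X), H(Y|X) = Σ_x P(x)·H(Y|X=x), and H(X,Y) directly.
H(X) = 1.1260 bits, H(Y|X) = 0.6051 bits, H(X,Y) = 1.7311 bits

Marginal of X (row sums):
  P(X=0) = 0.075 + 0.636 = 0.711
  P(X=1) = 0.095 + 0.104 = 0.199
  P(X=2) = 0.016 + 0.074 = 0.090
H(X) = -[0.711·log₂(0.711) + 0.199·log₂(0.199) + 0.090·log₂(0.090)]
  = 0.349868 + 0.463503 + 0.312654 = 1.1260 bits

H(Y|X) = Σ_x P(x)·H(Y|X=x):
  X=0: P(X=0) = 0.711, P(Y|X=0) = (25/237, 212/237) → H(Y|X=0) = 0.486146
  X=1: P(X=1) = 0.199, P(Y|X=1) = (95/199, 104/199) → H(Y|X=1) = 0.998524
  X=2: P(X=2) = 0.090, P(Y|X=2) = (8/45, 37/45) → H(Y|X=2) = 0.675191
H(Y|X) = 0.711·0.486146 + 0.199·0.998524 + 0.090·0.675191 = 0.6051 bits

H(X,Y) = -Σ_{x,y} P(x,y) log₂ P(x,y). Per-cell terms -P(x,y)·log₂P(x,y):
  X=0: 0.280272, 0.415245
  X=1: 0.322613, 0.339596
  X=2: 0.095453, 0.277968
Sum of the 6 terms: H(X,Y) = 1.7311 bits

Chain rule check:
  H(X) + H(Y|X) = 1.1260 + 0.6051 = 1.7311 bits
  H(X,Y) = 1.7311 bits
✓ Chain rule verified.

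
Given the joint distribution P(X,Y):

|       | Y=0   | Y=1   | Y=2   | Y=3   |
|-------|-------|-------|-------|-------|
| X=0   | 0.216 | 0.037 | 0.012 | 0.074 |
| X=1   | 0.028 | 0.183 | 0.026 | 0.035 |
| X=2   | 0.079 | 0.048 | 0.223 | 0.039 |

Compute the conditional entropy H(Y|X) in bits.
1.5021 bits

H(Y|X) = H(X,Y) - H(X)

H(X,Y) = -Σ_{x,y} P(x,y) log₂ P(x,y). Per-cell terms -P(x,y)·log₂P(x,y):
  X=0: 0.47755, 0.17598, 0.07657, 0.27797
  X=1: 0.14444, 0.44837, 0.13690, 0.16928
  X=2: 0.28930, 0.21028, 0.48277, 0.18253
Sum of the 12 terms: H(X,Y) = 3.0719 bits

Marginal of X (row sums):
  P(X=0) = 0.216 + 0.037 + 0.012 + 0.074 = 0.339
  P(X=1) = 0.028 + 0.183 + 0.026 + 0.035 = 0.272
  P(X=2) = 0.079 + 0.048 + 0.223 + 0.039 = 0.389
H(X) = -[0.339·log₂(0.339) + 0.272·log₂(0.272) + 0.389·log₂(0.389)]
  = 0.52906 + 0.51090 + 0.52988 = 1.5698 bits

H(Y|X) = H(X,Y) - H(X) = 3.0719 - 1.5698 = 1.5021 bits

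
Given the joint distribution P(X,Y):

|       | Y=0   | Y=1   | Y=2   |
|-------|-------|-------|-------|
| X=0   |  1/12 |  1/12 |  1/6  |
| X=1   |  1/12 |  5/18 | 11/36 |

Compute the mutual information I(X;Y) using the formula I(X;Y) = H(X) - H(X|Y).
0.0279 bits

I(X;Y) = H(X) - H(X|Y)

Marginal of X (row sums):
  P(X=0) = 1/12 + 1/12 + 1/6 = 1/3
  P(X=1) = 1/12 + 5/18 + 11/36 = 2/3
H(X) = -[(1/3)·log₂(1/3) + (2/3)·log₂(2/3)]
  = 0.528321 + 0.389975 = 0.91830 bits

Marginal of Y (column sums):
  P(Y=0) = 1/12 + 1/12 = 1/6
  P(Y=1) = 1/12 + 5/18 = 13/36
  P(Y=2) = 1/6 + 11/36 = 17/36
H(X|Y) = Σ_y P(y)·H(X|Y=y):
  Y=0: P(Y=0) = 1/6, P(X|Y=0) = (1/2, 1/2) → H(X|Y=0) = 1.000000
  Y=1: P(Y=1) = 13/36, P(X|Y=1) = (3/13, 10/13) → H(X|Y=1) = 0.779350
  Y=2: P(Y=2) = 17/36, P(X|Y=2) = (6/17, 11/17) → H(X|Y=2) = 0.936667
H(X|Y) = (1/6)·1.000000 + (13/36)·0.779350 + (17/36)·0.936667 = 0.89041 bits

I(X;Y) = H(X) - H(X|Y) = 0.91830 - 0.89041 = 0.0279 bits

Cross-check via I(X;Y) = H(X) + H(Y) - H(X,Y): computing H(Y) from the column sums and H(X,Y) from the 6 cells in the same way gives H(Y) = 1.47264 bits and H(X,Y) = 2.36305 bits, so
I(X;Y) = 0.91830 + 1.47264 - 2.36305 = 0.0279 bits ✓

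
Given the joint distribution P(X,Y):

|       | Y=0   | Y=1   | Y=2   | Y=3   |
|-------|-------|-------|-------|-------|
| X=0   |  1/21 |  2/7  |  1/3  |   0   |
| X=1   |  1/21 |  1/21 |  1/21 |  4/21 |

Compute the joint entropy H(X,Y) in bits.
2.3370 bits

H(X,Y) = -Σ_{x,y} P(x,y) log₂ P(x,y). Per-cell terms -P(x,y)·log₂P(x,y):
  X=0: 0.20916, 0.51639, 0.52832, 0.00000
  X=1: 0.20916, 0.20916, 0.20916, 0.45568
  (cells with P = 0 contribute 0)
Sum of the 8 terms: H(X,Y) = 2.3370 bits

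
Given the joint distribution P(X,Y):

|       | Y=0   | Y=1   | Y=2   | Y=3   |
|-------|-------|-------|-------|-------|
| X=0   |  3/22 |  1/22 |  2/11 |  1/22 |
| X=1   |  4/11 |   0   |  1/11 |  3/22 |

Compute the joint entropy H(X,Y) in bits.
2.4817 bits

H(X,Y) = -Σ_{x,y} P(x,y) log₂ P(x,y). Per-cell terms -P(x,y)·log₂P(x,y):
  X=0: 0.39197, 0.20270, 0.44717, 0.20270
  X=1: 0.53070, 0.00000, 0.31449, 0.39197
  (cells with P = 0 contribute 0)
Sum of the 8 terms: H(X,Y) = 2.4817 bits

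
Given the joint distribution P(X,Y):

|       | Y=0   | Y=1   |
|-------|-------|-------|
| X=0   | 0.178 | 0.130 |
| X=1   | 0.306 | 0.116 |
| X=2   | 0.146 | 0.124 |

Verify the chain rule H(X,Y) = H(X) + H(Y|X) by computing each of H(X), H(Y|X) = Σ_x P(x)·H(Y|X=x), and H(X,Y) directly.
H(X) = 1.5586 bits, H(Y|X) = 0.9293 bits, H(X,Y) = 2.4879 bits

Marginal of X (row sums):
  P(X=0) = 0.178 + 0.130 = 0.308
  P(X=1) = 0.306 + 0.116 = 0.422
  P(X=2) = 0.146 + 0.124 = 0.270
H(X) = -[0.308·log₂(0.308) + 0.422·log₂(0.422) + 0.270·log₂(0.270)]
  = 0.52329 + 0.52526 + 0.51002 = 1.5586 bits

H(Y|X) = Σ_x P(x)·H(Y|X=x):
  X=0: P(X=0) = 0.308, P(Y|X=0) = (89/154, 65/154) → H(Y|X=0) = 0.98241
  X=1: P(X=1) = 0.422, P(Y|X=1) = (153/211, 58/211) → H(Y|X=1) = 0.84838
  X=2: P(X=2) = 0.270, P(Y|X=2) = (73/135, 62/135) → H(Y|X=2) = 0.99521
H(Y|X) = 0.308·0.98241 + 0.422·0.84838 + 0.270·0.99521 = 0.9293 bits

H(X,Y) = -Σ_{x,y} P(x,y) log₂ P(x,y). Per-cell terms -P(x,y)·log₂P(x,y):
  X=0: 0.44323, 0.38264
  X=1: 0.52277, 0.36051
  X=2: 0.40529, 0.37344
Sum of the 6 terms: H(X,Y) = 2.4879 bits

Chain rule check:
  H(X) + H(Y|X) = 1.5586 + 0.9293 = 2.4879 bits
  H(X,Y) = 2.4879 bits
✓ Chain rule verified.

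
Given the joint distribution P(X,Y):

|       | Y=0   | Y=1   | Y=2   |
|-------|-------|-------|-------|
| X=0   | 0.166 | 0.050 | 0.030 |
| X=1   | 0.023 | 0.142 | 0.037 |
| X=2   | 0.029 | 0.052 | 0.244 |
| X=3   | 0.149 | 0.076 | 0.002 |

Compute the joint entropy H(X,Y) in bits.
3.0752 bits

H(X,Y) = -Σ_{x,y} P(x,y) log₂ P(x,y). Per-cell terms -P(x,y)·log₂P(x,y):
  X=0: 0.43006, 0.21610, 0.15177
  X=1: 0.12517, 0.39988, 0.17598
  X=2: 0.14813, 0.22180, 0.49655
  X=3: 0.40925, 0.28256, 0.01793
Sum of the 12 terms: H(X,Y) = 3.0752 bits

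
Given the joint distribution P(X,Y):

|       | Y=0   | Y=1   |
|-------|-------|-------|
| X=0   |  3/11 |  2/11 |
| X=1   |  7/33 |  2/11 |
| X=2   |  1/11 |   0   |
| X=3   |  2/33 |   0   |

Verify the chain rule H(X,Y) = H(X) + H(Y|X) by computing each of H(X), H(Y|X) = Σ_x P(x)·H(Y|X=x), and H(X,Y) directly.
H(X) = 1.6061 bits, H(Y|X) = 0.8336 bits, H(X,Y) = 2.4397 bits

Marginal of X (row sums):
  P(X=0) = 3/11 + 2/11 = 5/11
  P(X=1) = 7/33 + 2/11 = 13/33
  P(X=2) = 1/11 + 0 = 1/11
  P(X=3) = 2/33 + 0 = 2/33
H(X) = -[(5/11)·log₂(5/11) + (13/33)·log₂(13/33) + (1/11)·log₂(1/11) + (2/33)·log₂(2/33)]
  = 0.51705 + 0.52944 + 0.31449 + 0.24511 = 1.6061 bits

H(Y|X) = Σ_x P(x)·H(Y|X=x):
  X=0: P(X=0) = 5/11, P(Y|X=0) = (3/5, 2/5) → H(Y|X=0) = 0.97095
  X=1: P(X=1) = 13/33, P(Y|X=1) = (7/13, 6/13) → H(Y|X=1) = 0.99573
  X=2: P(X=2) = 1/11, P(Y|X=2) = (1, 0) → H(Y|X=2) = 0.00000
  X=3: P(X=3) = 2/33, P(Y|X=3) = (1, 0) → H(Y|X=3) = 0.00000
H(Y|X) = (5/11)·0.97095 + (13/33)·0.99573 + (1/11)·0.00000 + (2/33)·0.00000 = 0.8336 bits

H(X,Y) = -Σ_{x,y} P(x,y) log₂ P(x,y). Per-cell terms -P(x,y)·log₂P(x,y):
  X=0: 0.51122, 0.44717
  X=1: 0.47452, 0.44717
  X=2: 0.31449, 0.00000
  X=3: 0.24511, 0.00000
  (cells with P = 0 contribute 0)
Sum of the 8 terms: H(X,Y) = 2.4397 bits

Chain rule check:
  H(X) + H(Y|X) = 1.6061 + 0.8336 = 2.4397 bits
  H(X,Y) = 2.4397 bits
✓ Chain rule verified.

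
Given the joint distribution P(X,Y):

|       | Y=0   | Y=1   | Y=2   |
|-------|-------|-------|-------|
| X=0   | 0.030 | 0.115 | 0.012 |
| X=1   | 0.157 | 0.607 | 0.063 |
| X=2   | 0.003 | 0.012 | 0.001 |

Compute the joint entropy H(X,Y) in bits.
1.8067 bits

H(X,Y) = -Σ_{x,y} P(x,y) log₂ P(x,y). Per-cell terms -P(x,y)·log₂P(x,y):
  X=0: 0.15177, 0.35883, 0.07657
  X=1: 0.41937, 0.43718, 0.25128
  X=2: 0.02514, 0.07657, 0.00997
Sum of the 9 terms: H(X,Y) = 1.8067 bits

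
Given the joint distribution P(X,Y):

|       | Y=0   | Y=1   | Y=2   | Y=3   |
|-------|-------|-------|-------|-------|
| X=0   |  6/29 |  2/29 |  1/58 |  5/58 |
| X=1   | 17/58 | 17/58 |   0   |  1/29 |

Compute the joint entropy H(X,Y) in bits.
2.3476 bits

H(X,Y) = -Σ_{x,y} P(x,y) log₂ P(x,y). Per-cell terms -P(x,y)·log₂P(x,y):
  X=0: 0.47028, 0.26607, 0.10100, 0.30483
  X=1: 0.51894, 0.51894, 0.00000, 0.16752
  (cells with P = 0 contribute 0)
Sum of the 8 terms: H(X,Y) = 2.3476 bits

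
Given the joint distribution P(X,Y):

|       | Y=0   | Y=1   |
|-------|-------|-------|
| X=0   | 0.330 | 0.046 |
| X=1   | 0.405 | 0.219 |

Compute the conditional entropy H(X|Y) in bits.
0.9059 bits

H(X|Y) = H(X,Y) - H(Y)

H(X,Y) = -Σ_{x,y} P(x,y) log₂ P(x,y). Per-cell terms -P(x,y)·log₂P(x,y):
  X=0: 0.52782, 0.20434
  X=1: 0.52812, 0.47983
Sum of the 4 terms: H(X,Y) = 1.7401 bits

Marginal of Y (column sums):
  P(Y=0) = 0.330 + 0.405 = 0.735
  P(Y=1) = 0.046 + 0.219 = 0.265
H(Y) = -[0.735·log₂(0.735) + 0.265·log₂(0.265)]
  = 0.32648 + 0.50772 = 0.8342 bits

H(X|Y) = H(X,Y) - H(Y) = 1.7401 - 0.8342 = 0.9059 bits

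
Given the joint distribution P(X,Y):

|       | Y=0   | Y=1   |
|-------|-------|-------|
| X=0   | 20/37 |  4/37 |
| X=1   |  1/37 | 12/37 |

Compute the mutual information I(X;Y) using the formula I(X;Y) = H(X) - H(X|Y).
0.4277 bits

I(X;Y) = H(X) - H(X|Y)

Marginal of X (row sums):
  P(X=0) = 20/37 + 4/37 = 24/37
  P(X=1) = 1/37 + 12/37 = 13/37
H(X) = -[(24/37)·log₂(24/37) + (13/37)·log₂(13/37)]
  = 0.4051 + 0.5302 = 0.9353 bits

Marginal of Y (column sums):
  P(Y=0) = 20/37 + 1/37 = 21/37
  P(Y=1) = 4/37 + 12/37 = 16/37
H(X|Y) = Σ_y P(y)·H(X|Y=y):
  Y=0: P(Y=0) = 21/37, P(X|Y=0) = (20/21, 1/21) → H(X|Y=0) = 0.2762
  Y=1: P(Y=1) = 16/37, P(X|Y=1) = (1/4, 3/4) → H(X|Y=1) = 0.8113
H(X|Y) = (21/37)·0.2762 + (16/37)·0.8113 = 0.5076 bits

I(X;Y) = H(X) - H(X|Y) = 0.9353 - 0.5076 = 0.4277 bits

Cross-check via I(X;Y) = H(X) + H(Y) - H(X,Y): computing H(Y) from the column sums and H(X,Y) from the 4 cells in the same way gives H(Y) = 0.9868 bits and H(X,Y) = 1.4944 bits, so
I(X;Y) = 0.9353 + 0.9868 - 1.4944 = 0.4277 bits ✓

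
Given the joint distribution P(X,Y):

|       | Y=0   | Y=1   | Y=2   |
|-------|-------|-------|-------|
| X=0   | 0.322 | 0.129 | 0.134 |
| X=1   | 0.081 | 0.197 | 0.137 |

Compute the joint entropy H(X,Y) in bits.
2.4444 bits

H(X,Y) = -Σ_{x,y} P(x,y) log₂ P(x,y). Per-cell terms -P(x,y)·log₂P(x,y):
  X=0: 0.5264, 0.3811, 0.3886
  X=1: 0.2937, 0.4617, 0.3929
Sum of the 6 terms: H(X,Y) = 2.4444 bits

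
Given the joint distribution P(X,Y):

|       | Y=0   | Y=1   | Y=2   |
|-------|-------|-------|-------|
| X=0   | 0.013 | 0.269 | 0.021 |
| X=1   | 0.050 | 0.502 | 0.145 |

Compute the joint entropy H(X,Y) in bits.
1.8272 bits

H(X,Y) = -Σ_{x,y} P(x,y) log₂ P(x,y). Per-cell terms -P(x,y)·log₂P(x,y):
  X=0: 0.0814, 0.5096, 0.1170
  X=1: 0.2161, 0.4991, 0.4040
Sum of the 6 terms: H(X,Y) = 1.8272 bits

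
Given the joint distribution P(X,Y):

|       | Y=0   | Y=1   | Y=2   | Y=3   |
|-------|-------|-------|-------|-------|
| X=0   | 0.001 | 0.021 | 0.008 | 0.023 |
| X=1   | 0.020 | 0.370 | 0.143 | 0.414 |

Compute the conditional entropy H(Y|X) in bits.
1.5805 bits

H(Y|X) = H(X,Y) - H(X)

H(X,Y) = -Σ_{x,y} P(x,y) log₂ P(x,y). Per-cell terms -P(x,y)·log₂P(x,y):
  X=0: 0.00997, 0.11704, 0.05573, 0.12517
  X=1: 0.11288, 0.53073, 0.40125, 0.52673
Sum of the 8 terms: H(X,Y) = 1.8795 bits

Marginal of X (row sums):
  P(X=0) = 0.001 + 0.021 + 0.008 + 0.023 = 0.053
  P(X=1) = 0.020 + 0.370 + 0.143 + 0.414 = 0.947
H(X) = -[0.053·log₂(0.053) + 0.947·log₂(0.947)]
  = 0.22461 + 0.07440 = 0.2990 bits

H(Y|X) = H(X,Y) - H(X) = 1.8795 - 0.2990 = 1.5805 bits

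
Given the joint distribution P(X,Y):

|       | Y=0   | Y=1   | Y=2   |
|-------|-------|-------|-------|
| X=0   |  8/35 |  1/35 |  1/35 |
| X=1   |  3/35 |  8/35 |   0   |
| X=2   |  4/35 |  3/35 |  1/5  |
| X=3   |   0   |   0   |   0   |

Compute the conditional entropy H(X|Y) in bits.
1.1560 bits

H(X|Y) = H(X,Y) - H(Y)

H(X,Y) = -Σ_{x,y} P(x,y) log₂ P(x,y). Per-cell terms -P(x,y)·log₂P(x,y):
  X=0: 0.486693, 0.146551, 0.146551
  X=1: 0.303799, 0.486693, 0.000000
  X=2: 0.357632, 0.303799, 0.464386
  X=3: 0.000000, 0.000000, 0.000000
  (cells with P = 0 contribute 0)
Sum of the 12 terms: H(X,Y) = 2.69610 bits

Marginal of Y (column sums):
  P(Y=0) = 8/35 + 3/35 + 4/35 + 0 = 3/7
  P(Y=1) = 1/35 + 8/35 + 3/35 + 0 = 12/35
  P(Y=2) = 1/35 + 0 + 1/5 + 0 = 8/35
H(Y) = -[(3/7)·log₂(3/7) + (12/35)·log₂(12/35) + (8/35)·log₂(8/35)]
  = 0.523882 + 0.529481 + 0.486693 = 1.54006 bits

H(X|Y) = H(X,Y) - H(Y) = 2.69610 - 1.54006 = 1.1560 bits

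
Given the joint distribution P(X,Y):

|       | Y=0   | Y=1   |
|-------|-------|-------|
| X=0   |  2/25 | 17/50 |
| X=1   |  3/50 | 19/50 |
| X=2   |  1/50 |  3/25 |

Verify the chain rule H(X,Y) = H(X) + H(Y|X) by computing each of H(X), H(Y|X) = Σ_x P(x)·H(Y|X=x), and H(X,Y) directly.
H(X) = 1.4439 bits, H(Y|X) = 0.6307 bits, H(X,Y) = 2.0746 bits

Marginal of X (row sums):
  P(X=0) = 2/25 + 17/50 = 21/50
  P(X=1) = 3/50 + 19/50 = 11/25
  P(X=2) = 1/50 + 3/25 = 7/50
H(X) = -[(21/50)·log₂(21/50) + (11/25)·log₂(11/25) + (7/50)·log₂(7/50)]
  = 0.52565 + 0.52115 + 0.39711 = 1.4439 bits

H(Y|X) = Σ_x P(x)·H(Y|X=x):
  X=0: P(X=0) = 21/50, P(Y|X=0) = (4/21, 17/21) → H(Y|X=0) = 0.70247
  X=1: P(X=1) = 11/25, P(Y|X=1) = (3/22, 19/22) → H(Y|X=1) = 0.57464
  X=2: P(X=2) = 7/50, P(Y|X=2) = (1/7, 6/7) → H(Y|X=2) = 0.59167
H(Y|X) = (21/50)·0.70247 + (11/25)·0.57464 + (7/50)·0.59167 = 0.6307 bits

H(X,Y) = -Σ_{x,y} P(x,y) log₂ P(x,y). Per-cell terms -P(x,y)·log₂P(x,y):
  X=0: 0.29151, 0.52917
  X=1: 0.24353, 0.53045
  X=2: 0.11288, 0.36707
Sum of the 6 terms: H(X,Y) = 2.0746 bits

Chain rule check:
  H(X) + H(Y|X) = 1.4439 + 0.6307 = 2.0746 bits
  H(X,Y) = 2.0746 bits
✓ Chain rule verified.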